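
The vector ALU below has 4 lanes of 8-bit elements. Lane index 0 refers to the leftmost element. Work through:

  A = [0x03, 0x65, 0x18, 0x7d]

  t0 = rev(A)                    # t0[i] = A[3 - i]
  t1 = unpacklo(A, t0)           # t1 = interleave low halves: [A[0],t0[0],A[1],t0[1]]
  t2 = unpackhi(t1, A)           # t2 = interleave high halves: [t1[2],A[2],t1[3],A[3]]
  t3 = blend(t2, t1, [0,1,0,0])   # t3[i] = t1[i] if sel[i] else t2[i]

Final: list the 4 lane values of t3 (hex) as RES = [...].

t0 = [0x7d, 0x18, 0x65, 0x03]
t1 = [0x03, 0x7d, 0x65, 0x18]
t2 = [0x65, 0x18, 0x18, 0x7d]
t3 = [0x65, 0x7d, 0x18, 0x7d]

RES = [0x65, 0x7d, 0x18, 0x7d]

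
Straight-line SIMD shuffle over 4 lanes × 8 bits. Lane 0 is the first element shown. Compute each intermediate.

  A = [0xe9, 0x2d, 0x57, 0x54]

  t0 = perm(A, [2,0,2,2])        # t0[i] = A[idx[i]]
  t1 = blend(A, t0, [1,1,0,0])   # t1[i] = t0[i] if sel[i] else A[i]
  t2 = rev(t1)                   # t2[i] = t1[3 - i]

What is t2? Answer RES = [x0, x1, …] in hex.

  t0: 57 e9 57 57
  t1: 57 e9 57 54
  t2: 54 57 e9 57

RES = [ 0x54  0x57  0xe9  0x57 ]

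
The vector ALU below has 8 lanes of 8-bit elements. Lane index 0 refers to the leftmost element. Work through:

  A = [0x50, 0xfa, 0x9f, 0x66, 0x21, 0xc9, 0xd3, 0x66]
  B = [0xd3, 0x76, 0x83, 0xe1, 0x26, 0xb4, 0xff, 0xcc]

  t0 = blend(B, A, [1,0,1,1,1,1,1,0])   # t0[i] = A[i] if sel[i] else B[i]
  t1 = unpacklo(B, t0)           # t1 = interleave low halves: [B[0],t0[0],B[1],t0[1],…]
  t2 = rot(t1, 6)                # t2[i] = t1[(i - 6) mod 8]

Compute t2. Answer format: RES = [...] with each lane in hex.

→ t0 |50|76|9f|66|21|c9|d3|cc|
→ t1 |d3|50|76|76|83|9f|e1|66|
→ t2 |76|76|83|9f|e1|66|d3|50|

RES = [0x76, 0x76, 0x83, 0x9f, 0xe1, 0x66, 0xd3, 0x50]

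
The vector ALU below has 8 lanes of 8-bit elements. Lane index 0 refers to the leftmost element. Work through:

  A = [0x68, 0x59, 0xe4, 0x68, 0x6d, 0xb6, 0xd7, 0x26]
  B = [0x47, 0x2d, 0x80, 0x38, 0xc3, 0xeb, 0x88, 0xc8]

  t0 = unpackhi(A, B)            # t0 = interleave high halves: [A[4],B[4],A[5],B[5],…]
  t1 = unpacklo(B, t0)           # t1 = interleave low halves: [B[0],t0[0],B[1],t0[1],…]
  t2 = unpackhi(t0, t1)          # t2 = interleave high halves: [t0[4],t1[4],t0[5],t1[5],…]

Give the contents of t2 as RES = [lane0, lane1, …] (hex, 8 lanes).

→ t0 |6d|c3|b6|eb|d7|88|26|c8|
→ t1 |47|6d|2d|c3|80|b6|38|eb|
→ t2 |d7|80|88|b6|26|38|c8|eb|

RES = [0xd7, 0x80, 0x88, 0xb6, 0x26, 0x38, 0xc8, 0xeb]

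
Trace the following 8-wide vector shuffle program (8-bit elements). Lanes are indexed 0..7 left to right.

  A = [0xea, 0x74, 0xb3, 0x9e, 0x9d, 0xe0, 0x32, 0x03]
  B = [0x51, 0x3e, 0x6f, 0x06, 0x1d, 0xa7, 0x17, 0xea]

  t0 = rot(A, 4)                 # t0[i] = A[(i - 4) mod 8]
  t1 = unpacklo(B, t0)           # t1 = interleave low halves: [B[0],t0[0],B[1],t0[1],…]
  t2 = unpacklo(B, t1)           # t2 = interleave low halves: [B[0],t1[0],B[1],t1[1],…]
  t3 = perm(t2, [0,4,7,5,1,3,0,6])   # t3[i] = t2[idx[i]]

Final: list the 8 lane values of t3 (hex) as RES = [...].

RES = [0x51, 0x6f, 0xe0, 0x3e, 0x51, 0x9d, 0x51, 0x06]

→ t0 |9d|e0|32|03|ea|74|b3|9e|
→ t1 |51|9d|3e|e0|6f|32|06|03|
→ t2 |51|51|3e|9d|6f|3e|06|e0|
→ t3 |51|6f|e0|3e|51|9d|51|06|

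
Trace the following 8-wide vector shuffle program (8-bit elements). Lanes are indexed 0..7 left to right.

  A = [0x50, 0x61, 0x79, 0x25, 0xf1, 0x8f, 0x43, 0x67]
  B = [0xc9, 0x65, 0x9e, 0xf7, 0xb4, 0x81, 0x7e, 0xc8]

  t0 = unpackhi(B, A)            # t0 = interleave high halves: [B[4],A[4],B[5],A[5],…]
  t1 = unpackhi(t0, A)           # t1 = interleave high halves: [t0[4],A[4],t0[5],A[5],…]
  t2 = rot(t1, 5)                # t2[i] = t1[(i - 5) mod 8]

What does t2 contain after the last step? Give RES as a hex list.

RES = [ 0x8f  0xc8  0x43  0x67  0x67  0x7e  0xf1  0x43 ]

t0 = [0xb4, 0xf1, 0x81, 0x8f, 0x7e, 0x43, 0xc8, 0x67]
t1 = [0x7e, 0xf1, 0x43, 0x8f, 0xc8, 0x43, 0x67, 0x67]
t2 = [0x8f, 0xc8, 0x43, 0x67, 0x67, 0x7e, 0xf1, 0x43]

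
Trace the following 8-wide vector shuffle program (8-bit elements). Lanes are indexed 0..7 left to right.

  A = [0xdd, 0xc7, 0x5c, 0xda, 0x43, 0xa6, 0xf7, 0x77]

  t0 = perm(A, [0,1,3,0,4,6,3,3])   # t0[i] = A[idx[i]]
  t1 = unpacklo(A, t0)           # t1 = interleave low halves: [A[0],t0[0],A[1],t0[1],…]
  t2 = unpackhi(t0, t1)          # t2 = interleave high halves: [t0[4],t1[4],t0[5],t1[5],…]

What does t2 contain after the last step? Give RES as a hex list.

  t0: dd c7 da dd 43 f7 da da
  t1: dd dd c7 c7 5c da da dd
  t2: 43 5c f7 da da da da dd

RES = [ 0x43  0x5c  0xf7  0xda  0xda  0xda  0xda  0xdd ]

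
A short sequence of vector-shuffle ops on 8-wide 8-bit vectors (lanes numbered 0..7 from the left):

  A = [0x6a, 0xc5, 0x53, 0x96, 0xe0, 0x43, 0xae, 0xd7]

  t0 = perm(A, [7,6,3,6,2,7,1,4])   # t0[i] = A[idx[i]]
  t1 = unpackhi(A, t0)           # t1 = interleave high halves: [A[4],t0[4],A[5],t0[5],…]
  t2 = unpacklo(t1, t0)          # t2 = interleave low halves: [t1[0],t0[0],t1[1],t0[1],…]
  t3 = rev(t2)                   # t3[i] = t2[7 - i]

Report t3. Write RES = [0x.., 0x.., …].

RES = [ 0xae  0xd7  0x96  0x43  0xae  0x53  0xd7  0xe0 ]

→ t0 |d7|ae|96|ae|53|d7|c5|e0|
→ t1 |e0|53|43|d7|ae|c5|d7|e0|
→ t2 |e0|d7|53|ae|43|96|d7|ae|
→ t3 |ae|d7|96|43|ae|53|d7|e0|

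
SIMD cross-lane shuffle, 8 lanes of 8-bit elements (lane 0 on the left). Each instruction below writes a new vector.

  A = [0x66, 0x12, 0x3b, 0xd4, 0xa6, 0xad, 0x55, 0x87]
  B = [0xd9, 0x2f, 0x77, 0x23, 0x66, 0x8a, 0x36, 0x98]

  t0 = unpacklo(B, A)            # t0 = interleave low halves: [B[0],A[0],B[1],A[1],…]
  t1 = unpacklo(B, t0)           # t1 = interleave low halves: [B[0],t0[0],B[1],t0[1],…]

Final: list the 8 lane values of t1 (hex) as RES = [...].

t0 = [0xd9, 0x66, 0x2f, 0x12, 0x77, 0x3b, 0x23, 0xd4]
t1 = [0xd9, 0xd9, 0x2f, 0x66, 0x77, 0x2f, 0x23, 0x12]

RES = [0xd9, 0xd9, 0x2f, 0x66, 0x77, 0x2f, 0x23, 0x12]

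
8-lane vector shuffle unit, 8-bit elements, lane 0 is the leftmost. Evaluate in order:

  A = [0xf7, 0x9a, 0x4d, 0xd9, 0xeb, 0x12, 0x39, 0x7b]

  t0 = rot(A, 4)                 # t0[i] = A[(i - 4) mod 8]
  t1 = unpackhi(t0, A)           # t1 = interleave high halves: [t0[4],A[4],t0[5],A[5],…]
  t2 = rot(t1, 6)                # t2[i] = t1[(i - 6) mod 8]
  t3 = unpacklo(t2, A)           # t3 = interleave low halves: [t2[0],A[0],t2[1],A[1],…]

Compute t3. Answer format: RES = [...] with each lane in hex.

RES = [0x9a, 0xf7, 0x12, 0x9a, 0x4d, 0x4d, 0x39, 0xd9]

→ t0 |eb|12|39|7b|f7|9a|4d|d9|
→ t1 |f7|eb|9a|12|4d|39|d9|7b|
→ t2 |9a|12|4d|39|d9|7b|f7|eb|
→ t3 |9a|f7|12|9a|4d|4d|39|d9|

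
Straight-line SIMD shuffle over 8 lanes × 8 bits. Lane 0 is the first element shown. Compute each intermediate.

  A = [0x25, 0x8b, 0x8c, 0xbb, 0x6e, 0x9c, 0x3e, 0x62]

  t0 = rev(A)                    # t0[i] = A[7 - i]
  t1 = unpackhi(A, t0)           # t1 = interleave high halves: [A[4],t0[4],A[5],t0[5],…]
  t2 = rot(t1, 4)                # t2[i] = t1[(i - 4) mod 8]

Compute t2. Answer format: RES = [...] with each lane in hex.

RES = [0x3e, 0x8b, 0x62, 0x25, 0x6e, 0xbb, 0x9c, 0x8c]

  t0: 62 3e 9c 6e bb 8c 8b 25
  t1: 6e bb 9c 8c 3e 8b 62 25
  t2: 3e 8b 62 25 6e bb 9c 8c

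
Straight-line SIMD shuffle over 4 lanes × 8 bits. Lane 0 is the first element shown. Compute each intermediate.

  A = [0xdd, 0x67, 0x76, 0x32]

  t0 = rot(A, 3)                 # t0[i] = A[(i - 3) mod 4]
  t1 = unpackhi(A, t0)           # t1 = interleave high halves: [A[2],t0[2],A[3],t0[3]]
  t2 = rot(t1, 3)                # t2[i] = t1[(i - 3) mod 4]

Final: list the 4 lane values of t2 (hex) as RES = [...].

t0 = [0x67, 0x76, 0x32, 0xdd]
t1 = [0x76, 0x32, 0x32, 0xdd]
t2 = [0x32, 0x32, 0xdd, 0x76]

RES = [ 0x32  0x32  0xdd  0x76 ]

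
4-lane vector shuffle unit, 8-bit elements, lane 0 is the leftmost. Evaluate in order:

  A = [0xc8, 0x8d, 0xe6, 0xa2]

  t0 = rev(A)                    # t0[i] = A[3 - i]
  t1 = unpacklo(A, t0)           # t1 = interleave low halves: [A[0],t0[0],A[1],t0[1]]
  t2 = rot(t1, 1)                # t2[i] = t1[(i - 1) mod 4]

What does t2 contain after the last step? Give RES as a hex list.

RES = [ 0xe6  0xc8  0xa2  0x8d ]

t0 = [0xa2, 0xe6, 0x8d, 0xc8]
t1 = [0xc8, 0xa2, 0x8d, 0xe6]
t2 = [0xe6, 0xc8, 0xa2, 0x8d]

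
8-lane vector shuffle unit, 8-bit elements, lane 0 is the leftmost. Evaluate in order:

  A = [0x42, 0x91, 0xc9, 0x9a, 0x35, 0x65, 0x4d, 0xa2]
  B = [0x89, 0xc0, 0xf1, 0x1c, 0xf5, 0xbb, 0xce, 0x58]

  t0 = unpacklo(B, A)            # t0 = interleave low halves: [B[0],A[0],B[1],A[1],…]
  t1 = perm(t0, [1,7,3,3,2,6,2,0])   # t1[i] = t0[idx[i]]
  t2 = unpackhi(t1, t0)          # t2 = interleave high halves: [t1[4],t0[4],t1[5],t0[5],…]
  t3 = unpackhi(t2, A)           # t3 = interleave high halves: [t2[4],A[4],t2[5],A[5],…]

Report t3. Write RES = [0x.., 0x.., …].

  t0: 89 42 c0 91 f1 c9 1c 9a
  t1: 42 9a 91 91 c0 1c c0 89
  t2: c0 f1 1c c9 c0 1c 89 9a
  t3: c0 35 1c 65 89 4d 9a a2

RES = [ 0xc0  0x35  0x1c  0x65  0x89  0x4d  0x9a  0xa2 ]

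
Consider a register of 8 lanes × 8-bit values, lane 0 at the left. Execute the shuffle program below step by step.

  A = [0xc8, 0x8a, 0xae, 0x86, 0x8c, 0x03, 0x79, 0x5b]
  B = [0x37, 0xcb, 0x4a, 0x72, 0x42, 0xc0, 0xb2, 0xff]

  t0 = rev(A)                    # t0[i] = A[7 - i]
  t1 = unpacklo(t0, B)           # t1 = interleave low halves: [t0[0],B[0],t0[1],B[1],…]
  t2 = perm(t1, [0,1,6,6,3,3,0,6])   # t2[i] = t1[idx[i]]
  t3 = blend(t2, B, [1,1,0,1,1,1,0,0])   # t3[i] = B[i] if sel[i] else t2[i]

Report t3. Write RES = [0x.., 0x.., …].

RES = [0x37, 0xcb, 0x8c, 0x72, 0x42, 0xc0, 0x5b, 0x8c]

  t0: 5b 79 03 8c 86 ae 8a c8
  t1: 5b 37 79 cb 03 4a 8c 72
  t2: 5b 37 8c 8c cb cb 5b 8c
  t3: 37 cb 8c 72 42 c0 5b 8c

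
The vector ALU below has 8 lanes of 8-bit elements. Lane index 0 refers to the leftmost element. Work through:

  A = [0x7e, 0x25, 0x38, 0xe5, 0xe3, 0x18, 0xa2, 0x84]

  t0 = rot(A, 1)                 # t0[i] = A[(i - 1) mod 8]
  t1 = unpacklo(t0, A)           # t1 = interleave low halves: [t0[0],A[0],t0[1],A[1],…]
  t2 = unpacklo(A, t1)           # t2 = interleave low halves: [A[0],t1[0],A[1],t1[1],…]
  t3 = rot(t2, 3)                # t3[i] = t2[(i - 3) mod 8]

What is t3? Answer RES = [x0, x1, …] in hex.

→ t0 |84|7e|25|38|e5|e3|18|a2|
→ t1 |84|7e|7e|25|25|38|38|e5|
→ t2 |7e|84|25|7e|38|7e|e5|25|
→ t3 |7e|e5|25|7e|84|25|7e|38|

RES = [0x7e, 0xe5, 0x25, 0x7e, 0x84, 0x25, 0x7e, 0x38]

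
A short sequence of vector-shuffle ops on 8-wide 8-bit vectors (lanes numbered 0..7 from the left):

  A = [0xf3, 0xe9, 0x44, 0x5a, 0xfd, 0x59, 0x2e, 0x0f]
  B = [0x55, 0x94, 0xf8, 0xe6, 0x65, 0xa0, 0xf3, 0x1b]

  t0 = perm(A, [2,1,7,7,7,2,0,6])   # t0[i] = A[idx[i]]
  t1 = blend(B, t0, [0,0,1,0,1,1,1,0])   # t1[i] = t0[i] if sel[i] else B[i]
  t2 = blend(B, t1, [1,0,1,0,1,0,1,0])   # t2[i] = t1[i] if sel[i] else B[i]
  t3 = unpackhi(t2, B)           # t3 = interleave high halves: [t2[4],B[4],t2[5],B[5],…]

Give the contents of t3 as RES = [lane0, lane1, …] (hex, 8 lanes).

→ t0 |44|e9|0f|0f|0f|44|f3|2e|
→ t1 |55|94|0f|e6|0f|44|f3|1b|
→ t2 |55|94|0f|e6|0f|a0|f3|1b|
→ t3 |0f|65|a0|a0|f3|f3|1b|1b|

RES = [ 0x0f  0x65  0xa0  0xa0  0xf3  0xf3  0x1b  0x1b ]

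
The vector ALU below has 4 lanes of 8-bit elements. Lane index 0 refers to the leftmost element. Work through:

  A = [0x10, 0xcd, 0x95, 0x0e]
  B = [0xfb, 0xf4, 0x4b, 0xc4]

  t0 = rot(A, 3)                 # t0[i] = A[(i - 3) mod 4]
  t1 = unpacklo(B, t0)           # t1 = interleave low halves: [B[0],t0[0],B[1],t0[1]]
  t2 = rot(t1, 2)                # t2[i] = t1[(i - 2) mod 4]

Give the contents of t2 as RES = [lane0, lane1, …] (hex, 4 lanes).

t0 = [0xcd, 0x95, 0x0e, 0x10]
t1 = [0xfb, 0xcd, 0xf4, 0x95]
t2 = [0xf4, 0x95, 0xfb, 0xcd]

RES = [ 0xf4  0x95  0xfb  0xcd ]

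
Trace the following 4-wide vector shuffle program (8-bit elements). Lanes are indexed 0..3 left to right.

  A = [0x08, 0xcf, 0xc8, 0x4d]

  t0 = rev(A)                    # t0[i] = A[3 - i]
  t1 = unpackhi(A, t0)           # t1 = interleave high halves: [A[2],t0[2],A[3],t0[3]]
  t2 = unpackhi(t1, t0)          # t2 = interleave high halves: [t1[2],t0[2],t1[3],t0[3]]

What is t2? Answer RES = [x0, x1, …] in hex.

  t0: 4d c8 cf 08
  t1: c8 cf 4d 08
  t2: 4d cf 08 08

RES = [ 0x4d  0xcf  0x08  0x08 ]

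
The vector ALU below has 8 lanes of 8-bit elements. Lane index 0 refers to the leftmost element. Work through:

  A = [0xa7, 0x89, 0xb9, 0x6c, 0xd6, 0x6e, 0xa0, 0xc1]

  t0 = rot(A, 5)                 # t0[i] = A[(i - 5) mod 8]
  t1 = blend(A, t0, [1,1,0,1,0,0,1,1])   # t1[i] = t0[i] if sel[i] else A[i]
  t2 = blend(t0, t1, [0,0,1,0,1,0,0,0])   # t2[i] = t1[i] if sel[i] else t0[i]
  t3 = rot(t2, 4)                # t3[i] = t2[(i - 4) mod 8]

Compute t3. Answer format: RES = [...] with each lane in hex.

→ t0 |6c|d6|6e|a0|c1|a7|89|b9|
→ t1 |6c|d6|b9|a0|d6|6e|89|b9|
→ t2 |6c|d6|b9|a0|d6|a7|89|b9|
→ t3 |d6|a7|89|b9|6c|d6|b9|a0|

RES = [0xd6, 0xa7, 0x89, 0xb9, 0x6c, 0xd6, 0xb9, 0xa0]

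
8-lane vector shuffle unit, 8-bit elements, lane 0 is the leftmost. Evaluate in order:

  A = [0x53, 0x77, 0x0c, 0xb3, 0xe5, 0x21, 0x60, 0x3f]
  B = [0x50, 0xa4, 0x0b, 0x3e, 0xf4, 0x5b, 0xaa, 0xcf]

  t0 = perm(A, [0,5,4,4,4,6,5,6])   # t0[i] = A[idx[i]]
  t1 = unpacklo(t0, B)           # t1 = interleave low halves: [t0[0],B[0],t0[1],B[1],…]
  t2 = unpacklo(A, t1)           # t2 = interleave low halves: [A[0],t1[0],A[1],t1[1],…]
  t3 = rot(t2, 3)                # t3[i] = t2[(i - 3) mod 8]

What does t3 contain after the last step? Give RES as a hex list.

  t0: 53 21 e5 e5 e5 60 21 60
  t1: 53 50 21 a4 e5 0b e5 3e
  t2: 53 53 77 50 0c 21 b3 a4
  t3: 21 b3 a4 53 53 77 50 0c

RES = [0x21, 0xb3, 0xa4, 0x53, 0x53, 0x77, 0x50, 0x0c]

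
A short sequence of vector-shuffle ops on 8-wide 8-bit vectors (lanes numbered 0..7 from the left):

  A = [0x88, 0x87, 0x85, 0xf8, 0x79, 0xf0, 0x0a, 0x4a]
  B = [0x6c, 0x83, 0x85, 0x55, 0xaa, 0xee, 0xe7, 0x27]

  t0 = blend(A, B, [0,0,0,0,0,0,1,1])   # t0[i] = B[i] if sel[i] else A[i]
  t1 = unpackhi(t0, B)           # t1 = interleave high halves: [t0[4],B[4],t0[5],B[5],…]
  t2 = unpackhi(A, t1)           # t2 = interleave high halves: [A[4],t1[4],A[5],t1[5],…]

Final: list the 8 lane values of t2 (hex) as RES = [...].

RES = [ 0x79  0xe7  0xf0  0xe7  0x0a  0x27  0x4a  0x27 ]

→ t0 |88|87|85|f8|79|f0|e7|27|
→ t1 |79|aa|f0|ee|e7|e7|27|27|
→ t2 |79|e7|f0|e7|0a|27|4a|27|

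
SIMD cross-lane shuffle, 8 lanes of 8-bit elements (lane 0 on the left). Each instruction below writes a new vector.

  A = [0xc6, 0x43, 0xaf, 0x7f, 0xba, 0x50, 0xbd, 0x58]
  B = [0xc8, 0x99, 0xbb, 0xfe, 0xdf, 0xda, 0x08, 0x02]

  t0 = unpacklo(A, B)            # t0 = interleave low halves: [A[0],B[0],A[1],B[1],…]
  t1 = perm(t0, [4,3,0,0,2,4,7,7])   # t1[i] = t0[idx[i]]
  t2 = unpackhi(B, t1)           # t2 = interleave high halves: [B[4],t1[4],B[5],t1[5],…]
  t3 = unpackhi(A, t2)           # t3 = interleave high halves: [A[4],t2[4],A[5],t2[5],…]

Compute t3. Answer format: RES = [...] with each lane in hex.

→ t0 |c6|c8|43|99|af|bb|7f|fe|
→ t1 |af|99|c6|c6|43|af|fe|fe|
→ t2 |df|43|da|af|08|fe|02|fe|
→ t3 |ba|08|50|fe|bd|02|58|fe|

RES = [0xba, 0x08, 0x50, 0xfe, 0xbd, 0x02, 0x58, 0xfe]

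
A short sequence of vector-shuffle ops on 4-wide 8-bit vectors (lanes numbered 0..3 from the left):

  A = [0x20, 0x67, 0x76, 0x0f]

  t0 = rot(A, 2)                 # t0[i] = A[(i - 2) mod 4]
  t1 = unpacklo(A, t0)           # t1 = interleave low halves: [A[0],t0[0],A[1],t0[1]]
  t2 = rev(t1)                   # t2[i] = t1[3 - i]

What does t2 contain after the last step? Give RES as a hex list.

RES = [0x0f, 0x67, 0x76, 0x20]

t0 = [0x76, 0x0f, 0x20, 0x67]
t1 = [0x20, 0x76, 0x67, 0x0f]
t2 = [0x0f, 0x67, 0x76, 0x20]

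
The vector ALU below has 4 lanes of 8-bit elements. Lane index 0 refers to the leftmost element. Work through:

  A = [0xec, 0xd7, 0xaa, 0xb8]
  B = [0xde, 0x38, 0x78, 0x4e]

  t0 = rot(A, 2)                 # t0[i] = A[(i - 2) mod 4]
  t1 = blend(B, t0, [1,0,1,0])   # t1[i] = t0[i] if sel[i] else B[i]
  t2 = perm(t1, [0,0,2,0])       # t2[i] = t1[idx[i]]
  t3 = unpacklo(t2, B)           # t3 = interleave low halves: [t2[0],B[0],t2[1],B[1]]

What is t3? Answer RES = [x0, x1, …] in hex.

RES = [ 0xaa  0xde  0xaa  0x38 ]

→ t0 |aa|b8|ec|d7|
→ t1 |aa|38|ec|4e|
→ t2 |aa|aa|ec|aa|
→ t3 |aa|de|aa|38|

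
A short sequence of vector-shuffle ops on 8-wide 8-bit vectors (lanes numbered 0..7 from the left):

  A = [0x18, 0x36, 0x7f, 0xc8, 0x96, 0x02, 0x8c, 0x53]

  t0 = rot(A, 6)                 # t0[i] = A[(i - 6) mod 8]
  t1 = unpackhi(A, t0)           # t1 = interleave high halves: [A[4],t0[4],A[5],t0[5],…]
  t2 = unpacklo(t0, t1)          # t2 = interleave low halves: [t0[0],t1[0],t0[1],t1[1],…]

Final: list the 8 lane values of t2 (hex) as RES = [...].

→ t0 |7f|c8|96|02|8c|53|18|36|
→ t1 |96|8c|02|53|8c|18|53|36|
→ t2 |7f|96|c8|8c|96|02|02|53|

RES = [0x7f, 0x96, 0xc8, 0x8c, 0x96, 0x02, 0x02, 0x53]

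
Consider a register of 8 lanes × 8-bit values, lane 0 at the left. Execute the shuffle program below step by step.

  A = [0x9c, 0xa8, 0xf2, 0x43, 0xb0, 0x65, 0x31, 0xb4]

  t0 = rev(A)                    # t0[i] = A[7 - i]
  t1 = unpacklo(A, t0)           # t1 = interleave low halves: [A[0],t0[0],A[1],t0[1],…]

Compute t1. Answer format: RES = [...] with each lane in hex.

RES = [ 0x9c  0xb4  0xa8  0x31  0xf2  0x65  0x43  0xb0 ]

  t0: b4 31 65 b0 43 f2 a8 9c
  t1: 9c b4 a8 31 f2 65 43 b0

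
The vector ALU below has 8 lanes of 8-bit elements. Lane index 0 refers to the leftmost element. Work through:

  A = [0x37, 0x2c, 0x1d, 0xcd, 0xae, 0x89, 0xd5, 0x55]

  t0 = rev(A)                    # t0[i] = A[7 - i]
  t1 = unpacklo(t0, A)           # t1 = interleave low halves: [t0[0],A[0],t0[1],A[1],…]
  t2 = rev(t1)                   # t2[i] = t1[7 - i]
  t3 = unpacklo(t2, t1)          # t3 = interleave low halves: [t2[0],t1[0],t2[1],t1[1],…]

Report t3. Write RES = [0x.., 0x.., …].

RES = [0xcd, 0x55, 0xae, 0x37, 0x1d, 0xd5, 0x89, 0x2c]

  t0: 55 d5 89 ae cd 1d 2c 37
  t1: 55 37 d5 2c 89 1d ae cd
  t2: cd ae 1d 89 2c d5 37 55
  t3: cd 55 ae 37 1d d5 89 2c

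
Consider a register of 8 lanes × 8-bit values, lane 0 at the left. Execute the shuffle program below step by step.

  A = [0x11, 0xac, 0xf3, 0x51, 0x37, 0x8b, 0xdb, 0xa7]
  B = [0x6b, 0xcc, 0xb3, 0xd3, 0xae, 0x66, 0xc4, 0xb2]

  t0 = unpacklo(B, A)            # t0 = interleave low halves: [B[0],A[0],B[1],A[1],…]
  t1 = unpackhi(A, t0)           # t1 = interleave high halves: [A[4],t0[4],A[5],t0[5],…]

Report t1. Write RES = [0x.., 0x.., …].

RES = [0x37, 0xb3, 0x8b, 0xf3, 0xdb, 0xd3, 0xa7, 0x51]

→ t0 |6b|11|cc|ac|b3|f3|d3|51|
→ t1 |37|b3|8b|f3|db|d3|a7|51|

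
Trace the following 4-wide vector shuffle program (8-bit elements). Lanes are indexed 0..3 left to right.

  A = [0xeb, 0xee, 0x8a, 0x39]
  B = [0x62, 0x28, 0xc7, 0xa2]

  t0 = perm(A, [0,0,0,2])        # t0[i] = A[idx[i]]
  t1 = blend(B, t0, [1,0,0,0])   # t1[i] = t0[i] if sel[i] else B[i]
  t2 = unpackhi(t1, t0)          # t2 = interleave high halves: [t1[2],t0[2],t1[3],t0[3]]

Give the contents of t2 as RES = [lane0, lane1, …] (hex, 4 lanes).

→ t0 |eb|eb|eb|8a|
→ t1 |eb|28|c7|a2|
→ t2 |c7|eb|a2|8a|

RES = [ 0xc7  0xeb  0xa2  0x8a ]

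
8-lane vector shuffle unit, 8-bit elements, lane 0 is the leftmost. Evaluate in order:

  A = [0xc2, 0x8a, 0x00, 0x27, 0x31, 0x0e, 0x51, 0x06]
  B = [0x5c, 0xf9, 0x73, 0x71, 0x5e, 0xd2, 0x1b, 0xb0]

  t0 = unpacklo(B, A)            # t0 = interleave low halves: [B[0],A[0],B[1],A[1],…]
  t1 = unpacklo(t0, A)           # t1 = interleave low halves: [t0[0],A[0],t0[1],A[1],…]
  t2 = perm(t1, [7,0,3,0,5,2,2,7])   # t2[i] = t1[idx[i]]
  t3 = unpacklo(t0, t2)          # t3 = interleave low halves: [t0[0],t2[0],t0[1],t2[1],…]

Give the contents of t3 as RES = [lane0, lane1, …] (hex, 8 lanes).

RES = [ 0x5c  0x27  0xc2  0x5c  0xf9  0x8a  0x8a  0x5c ]

→ t0 |5c|c2|f9|8a|73|00|71|27|
→ t1 |5c|c2|c2|8a|f9|00|8a|27|
→ t2 |27|5c|8a|5c|00|c2|c2|27|
→ t3 |5c|27|c2|5c|f9|8a|8a|5c|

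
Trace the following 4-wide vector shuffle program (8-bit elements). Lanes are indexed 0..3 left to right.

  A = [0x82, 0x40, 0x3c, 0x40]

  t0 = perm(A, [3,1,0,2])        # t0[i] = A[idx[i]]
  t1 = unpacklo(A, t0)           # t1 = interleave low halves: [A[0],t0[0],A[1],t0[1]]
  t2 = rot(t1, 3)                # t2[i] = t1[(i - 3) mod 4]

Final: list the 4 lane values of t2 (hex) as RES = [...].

  t0: 40 40 82 3c
  t1: 82 40 40 40
  t2: 40 40 40 82

RES = [ 0x40  0x40  0x40  0x82 ]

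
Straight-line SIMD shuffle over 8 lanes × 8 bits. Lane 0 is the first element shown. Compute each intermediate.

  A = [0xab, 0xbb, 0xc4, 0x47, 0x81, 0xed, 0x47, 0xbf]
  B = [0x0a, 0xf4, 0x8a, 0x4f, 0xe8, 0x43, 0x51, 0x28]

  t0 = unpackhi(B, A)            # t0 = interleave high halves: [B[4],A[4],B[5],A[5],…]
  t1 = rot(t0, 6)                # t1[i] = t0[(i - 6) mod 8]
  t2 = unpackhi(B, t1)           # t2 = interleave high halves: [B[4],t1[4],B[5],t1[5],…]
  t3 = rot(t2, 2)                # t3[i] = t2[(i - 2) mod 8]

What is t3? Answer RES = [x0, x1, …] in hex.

t0 = [0xe8, 0x81, 0x43, 0xed, 0x51, 0x47, 0x28, 0xbf]
t1 = [0x43, 0xed, 0x51, 0x47, 0x28, 0xbf, 0xe8, 0x81]
t2 = [0xe8, 0x28, 0x43, 0xbf, 0x51, 0xe8, 0x28, 0x81]
t3 = [0x28, 0x81, 0xe8, 0x28, 0x43, 0xbf, 0x51, 0xe8]

RES = [0x28, 0x81, 0xe8, 0x28, 0x43, 0xbf, 0x51, 0xe8]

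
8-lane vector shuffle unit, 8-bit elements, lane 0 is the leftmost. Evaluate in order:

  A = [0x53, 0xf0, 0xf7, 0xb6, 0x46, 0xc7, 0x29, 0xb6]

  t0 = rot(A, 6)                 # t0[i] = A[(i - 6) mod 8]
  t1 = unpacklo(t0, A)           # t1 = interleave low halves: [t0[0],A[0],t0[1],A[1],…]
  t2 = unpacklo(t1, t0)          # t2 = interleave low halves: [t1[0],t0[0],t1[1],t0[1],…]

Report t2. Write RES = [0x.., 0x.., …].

RES = [ 0xf7  0xf7  0x53  0xb6  0xb6  0x46  0xf0  0xc7 ]

→ t0 |f7|b6|46|c7|29|b6|53|f0|
→ t1 |f7|53|b6|f0|46|f7|c7|b6|
→ t2 |f7|f7|53|b6|b6|46|f0|c7|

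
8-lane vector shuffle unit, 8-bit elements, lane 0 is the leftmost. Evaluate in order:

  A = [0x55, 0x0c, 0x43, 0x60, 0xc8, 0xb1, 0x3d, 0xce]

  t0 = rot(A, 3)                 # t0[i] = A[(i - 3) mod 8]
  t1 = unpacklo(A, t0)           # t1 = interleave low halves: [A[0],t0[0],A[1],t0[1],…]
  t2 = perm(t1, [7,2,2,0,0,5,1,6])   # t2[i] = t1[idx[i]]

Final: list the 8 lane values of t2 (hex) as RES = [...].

RES = [0x55, 0x0c, 0x0c, 0x55, 0x55, 0xce, 0xb1, 0x60]

  t0: b1 3d ce 55 0c 43 60 c8
  t1: 55 b1 0c 3d 43 ce 60 55
  t2: 55 0c 0c 55 55 ce b1 60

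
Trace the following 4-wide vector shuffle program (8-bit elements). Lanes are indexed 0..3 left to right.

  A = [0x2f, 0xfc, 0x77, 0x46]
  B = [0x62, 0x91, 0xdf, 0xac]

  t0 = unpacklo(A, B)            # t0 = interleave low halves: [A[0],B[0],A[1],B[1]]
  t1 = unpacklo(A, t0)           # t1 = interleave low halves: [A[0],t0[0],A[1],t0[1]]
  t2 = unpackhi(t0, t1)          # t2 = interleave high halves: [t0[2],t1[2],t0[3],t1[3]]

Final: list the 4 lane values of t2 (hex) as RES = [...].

→ t0 |2f|62|fc|91|
→ t1 |2f|2f|fc|62|
→ t2 |fc|fc|91|62|

RES = [0xfc, 0xfc, 0x91, 0x62]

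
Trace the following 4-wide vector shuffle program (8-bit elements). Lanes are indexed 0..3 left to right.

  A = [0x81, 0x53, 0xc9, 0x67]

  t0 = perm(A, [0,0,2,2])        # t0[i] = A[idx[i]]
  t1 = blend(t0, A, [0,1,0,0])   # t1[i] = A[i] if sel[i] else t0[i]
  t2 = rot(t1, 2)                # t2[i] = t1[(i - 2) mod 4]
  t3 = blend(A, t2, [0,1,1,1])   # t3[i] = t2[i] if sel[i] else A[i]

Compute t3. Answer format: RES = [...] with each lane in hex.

t0 = [0x81, 0x81, 0xc9, 0xc9]
t1 = [0x81, 0x53, 0xc9, 0xc9]
t2 = [0xc9, 0xc9, 0x81, 0x53]
t3 = [0x81, 0xc9, 0x81, 0x53]

RES = [ 0x81  0xc9  0x81  0x53 ]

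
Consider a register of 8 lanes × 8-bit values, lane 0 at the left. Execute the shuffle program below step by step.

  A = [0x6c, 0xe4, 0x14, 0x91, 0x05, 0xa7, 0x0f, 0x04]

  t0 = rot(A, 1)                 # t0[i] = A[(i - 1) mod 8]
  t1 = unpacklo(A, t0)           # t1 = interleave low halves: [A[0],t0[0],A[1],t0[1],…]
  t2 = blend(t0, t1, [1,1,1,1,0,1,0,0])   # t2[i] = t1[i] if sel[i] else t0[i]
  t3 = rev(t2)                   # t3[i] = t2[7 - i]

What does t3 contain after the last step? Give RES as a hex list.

  t0: 04 6c e4 14 91 05 a7 0f
  t1: 6c 04 e4 6c 14 e4 91 14
  t2: 6c 04 e4 6c 91 e4 a7 0f
  t3: 0f a7 e4 91 6c e4 04 6c

RES = [ 0x0f  0xa7  0xe4  0x91  0x6c  0xe4  0x04  0x6c ]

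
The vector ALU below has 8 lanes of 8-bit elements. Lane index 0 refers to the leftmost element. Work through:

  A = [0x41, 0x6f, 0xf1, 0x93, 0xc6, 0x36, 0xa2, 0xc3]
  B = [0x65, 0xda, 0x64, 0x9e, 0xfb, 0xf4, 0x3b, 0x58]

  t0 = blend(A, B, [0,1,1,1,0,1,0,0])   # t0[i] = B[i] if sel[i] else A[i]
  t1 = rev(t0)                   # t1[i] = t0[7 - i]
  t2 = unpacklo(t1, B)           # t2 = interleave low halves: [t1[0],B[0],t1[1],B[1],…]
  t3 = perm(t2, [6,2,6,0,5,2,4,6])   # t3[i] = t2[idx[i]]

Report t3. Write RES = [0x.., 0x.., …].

  t0: 41 da 64 9e c6 f4 a2 c3
  t1: c3 a2 f4 c6 9e 64 da 41
  t2: c3 65 a2 da f4 64 c6 9e
  t3: c6 a2 c6 c3 64 a2 f4 c6

RES = [ 0xc6  0xa2  0xc6  0xc3  0x64  0xa2  0xf4  0xc6 ]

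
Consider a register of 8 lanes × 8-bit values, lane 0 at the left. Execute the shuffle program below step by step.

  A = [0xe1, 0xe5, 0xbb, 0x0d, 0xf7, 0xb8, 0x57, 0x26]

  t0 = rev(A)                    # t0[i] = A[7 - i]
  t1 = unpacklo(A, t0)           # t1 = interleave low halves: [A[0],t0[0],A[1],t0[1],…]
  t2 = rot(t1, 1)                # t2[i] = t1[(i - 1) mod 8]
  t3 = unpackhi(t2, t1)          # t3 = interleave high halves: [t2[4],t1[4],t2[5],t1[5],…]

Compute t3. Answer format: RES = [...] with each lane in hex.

  t0: 26 57 b8 f7 0d bb e5 e1
  t1: e1 26 e5 57 bb b8 0d f7
  t2: f7 e1 26 e5 57 bb b8 0d
  t3: 57 bb bb b8 b8 0d 0d f7

RES = [0x57, 0xbb, 0xbb, 0xb8, 0xb8, 0x0d, 0x0d, 0xf7]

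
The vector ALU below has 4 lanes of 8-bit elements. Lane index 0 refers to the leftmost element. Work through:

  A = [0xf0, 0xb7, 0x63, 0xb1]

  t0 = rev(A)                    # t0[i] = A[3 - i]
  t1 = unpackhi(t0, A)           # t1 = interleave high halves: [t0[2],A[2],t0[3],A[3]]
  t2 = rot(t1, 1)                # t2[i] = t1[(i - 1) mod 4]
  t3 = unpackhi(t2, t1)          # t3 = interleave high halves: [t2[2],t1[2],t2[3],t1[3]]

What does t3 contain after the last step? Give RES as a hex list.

t0 = [0xb1, 0x63, 0xb7, 0xf0]
t1 = [0xb7, 0x63, 0xf0, 0xb1]
t2 = [0xb1, 0xb7, 0x63, 0xf0]
t3 = [0x63, 0xf0, 0xf0, 0xb1]

RES = [ 0x63  0xf0  0xf0  0xb1 ]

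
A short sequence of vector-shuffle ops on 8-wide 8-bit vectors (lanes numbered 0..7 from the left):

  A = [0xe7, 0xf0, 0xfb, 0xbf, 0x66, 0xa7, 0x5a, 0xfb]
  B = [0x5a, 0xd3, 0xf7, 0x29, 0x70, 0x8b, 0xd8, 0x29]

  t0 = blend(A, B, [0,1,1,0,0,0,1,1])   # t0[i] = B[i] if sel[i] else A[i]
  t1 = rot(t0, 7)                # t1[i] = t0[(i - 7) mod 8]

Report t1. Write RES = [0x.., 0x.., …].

RES = [0xd3, 0xf7, 0xbf, 0x66, 0xa7, 0xd8, 0x29, 0xe7]

  t0: e7 d3 f7 bf 66 a7 d8 29
  t1: d3 f7 bf 66 a7 d8 29 e7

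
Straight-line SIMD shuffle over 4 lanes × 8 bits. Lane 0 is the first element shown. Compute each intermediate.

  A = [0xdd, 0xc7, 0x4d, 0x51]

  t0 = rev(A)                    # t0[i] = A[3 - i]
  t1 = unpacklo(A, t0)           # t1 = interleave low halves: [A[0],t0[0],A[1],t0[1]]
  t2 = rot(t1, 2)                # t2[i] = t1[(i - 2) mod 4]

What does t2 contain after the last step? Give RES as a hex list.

→ t0 |51|4d|c7|dd|
→ t1 |dd|51|c7|4d|
→ t2 |c7|4d|dd|51|

RES = [ 0xc7  0x4d  0xdd  0x51 ]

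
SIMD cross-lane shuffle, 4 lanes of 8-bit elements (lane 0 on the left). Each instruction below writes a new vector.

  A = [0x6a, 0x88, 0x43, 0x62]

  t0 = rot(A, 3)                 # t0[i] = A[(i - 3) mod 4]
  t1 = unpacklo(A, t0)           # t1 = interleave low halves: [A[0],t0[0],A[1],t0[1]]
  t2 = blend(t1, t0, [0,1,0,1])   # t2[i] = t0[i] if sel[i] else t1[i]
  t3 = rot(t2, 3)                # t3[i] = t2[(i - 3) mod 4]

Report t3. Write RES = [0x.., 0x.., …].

t0 = [0x88, 0x43, 0x62, 0x6a]
t1 = [0x6a, 0x88, 0x88, 0x43]
t2 = [0x6a, 0x43, 0x88, 0x6a]
t3 = [0x43, 0x88, 0x6a, 0x6a]

RES = [0x43, 0x88, 0x6a, 0x6a]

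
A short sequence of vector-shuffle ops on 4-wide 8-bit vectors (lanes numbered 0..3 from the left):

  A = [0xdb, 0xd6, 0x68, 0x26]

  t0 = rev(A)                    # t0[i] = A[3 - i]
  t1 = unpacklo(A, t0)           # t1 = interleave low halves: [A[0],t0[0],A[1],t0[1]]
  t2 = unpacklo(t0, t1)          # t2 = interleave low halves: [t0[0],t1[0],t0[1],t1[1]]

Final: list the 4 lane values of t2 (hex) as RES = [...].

RES = [ 0x26  0xdb  0x68  0x26 ]

  t0: 26 68 d6 db
  t1: db 26 d6 68
  t2: 26 db 68 26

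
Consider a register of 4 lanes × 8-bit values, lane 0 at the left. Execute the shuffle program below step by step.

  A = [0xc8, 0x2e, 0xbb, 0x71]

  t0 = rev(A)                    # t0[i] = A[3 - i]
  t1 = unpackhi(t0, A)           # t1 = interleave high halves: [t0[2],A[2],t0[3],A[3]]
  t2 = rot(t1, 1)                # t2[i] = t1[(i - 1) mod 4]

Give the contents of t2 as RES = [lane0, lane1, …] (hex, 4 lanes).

→ t0 |71|bb|2e|c8|
→ t1 |2e|bb|c8|71|
→ t2 |71|2e|bb|c8|

RES = [ 0x71  0x2e  0xbb  0xc8 ]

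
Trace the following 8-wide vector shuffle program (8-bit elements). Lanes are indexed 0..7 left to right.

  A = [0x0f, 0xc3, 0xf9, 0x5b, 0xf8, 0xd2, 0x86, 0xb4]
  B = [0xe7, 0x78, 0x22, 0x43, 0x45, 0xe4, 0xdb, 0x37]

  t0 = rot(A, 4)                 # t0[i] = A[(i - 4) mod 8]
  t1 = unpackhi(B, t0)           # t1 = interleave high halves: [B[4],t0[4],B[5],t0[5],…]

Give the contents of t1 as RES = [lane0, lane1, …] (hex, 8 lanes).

→ t0 |f8|d2|86|b4|0f|c3|f9|5b|
→ t1 |45|0f|e4|c3|db|f9|37|5b|

RES = [ 0x45  0x0f  0xe4  0xc3  0xdb  0xf9  0x37  0x5b ]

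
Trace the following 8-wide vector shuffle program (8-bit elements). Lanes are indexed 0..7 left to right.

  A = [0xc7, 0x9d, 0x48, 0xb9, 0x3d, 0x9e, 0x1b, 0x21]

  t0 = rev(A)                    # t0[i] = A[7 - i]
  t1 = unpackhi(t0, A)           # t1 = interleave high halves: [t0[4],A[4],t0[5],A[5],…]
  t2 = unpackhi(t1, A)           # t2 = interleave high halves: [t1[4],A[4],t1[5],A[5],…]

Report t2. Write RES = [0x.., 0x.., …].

RES = [ 0x9d  0x3d  0x1b  0x9e  0xc7  0x1b  0x21  0x21 ]

  t0: 21 1b 9e 3d b9 48 9d c7
  t1: b9 3d 48 9e 9d 1b c7 21
  t2: 9d 3d 1b 9e c7 1b 21 21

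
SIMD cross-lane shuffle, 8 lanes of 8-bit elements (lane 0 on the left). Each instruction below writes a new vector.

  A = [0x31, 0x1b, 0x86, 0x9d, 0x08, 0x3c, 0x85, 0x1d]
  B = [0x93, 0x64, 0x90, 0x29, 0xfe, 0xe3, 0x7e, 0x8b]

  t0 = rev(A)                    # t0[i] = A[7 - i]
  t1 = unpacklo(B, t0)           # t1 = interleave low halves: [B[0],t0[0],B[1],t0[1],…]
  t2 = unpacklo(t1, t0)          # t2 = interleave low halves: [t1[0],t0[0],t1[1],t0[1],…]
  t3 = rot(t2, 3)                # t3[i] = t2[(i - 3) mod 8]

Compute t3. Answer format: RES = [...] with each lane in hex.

RES = [0x3c, 0x85, 0x08, 0x93, 0x1d, 0x1d, 0x85, 0x64]

  t0: 1d 85 3c 08 9d 86 1b 31
  t1: 93 1d 64 85 90 3c 29 08
  t2: 93 1d 1d 85 64 3c 85 08
  t3: 3c 85 08 93 1d 1d 85 64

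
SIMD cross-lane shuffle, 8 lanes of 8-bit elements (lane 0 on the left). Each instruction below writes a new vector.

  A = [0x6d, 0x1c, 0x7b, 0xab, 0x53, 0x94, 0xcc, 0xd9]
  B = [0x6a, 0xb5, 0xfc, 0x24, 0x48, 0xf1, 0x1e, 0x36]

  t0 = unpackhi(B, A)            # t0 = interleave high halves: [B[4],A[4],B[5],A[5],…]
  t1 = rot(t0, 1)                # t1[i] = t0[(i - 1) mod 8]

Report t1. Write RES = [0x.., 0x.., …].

RES = [0xd9, 0x48, 0x53, 0xf1, 0x94, 0x1e, 0xcc, 0x36]

t0 = [0x48, 0x53, 0xf1, 0x94, 0x1e, 0xcc, 0x36, 0xd9]
t1 = [0xd9, 0x48, 0x53, 0xf1, 0x94, 0x1e, 0xcc, 0x36]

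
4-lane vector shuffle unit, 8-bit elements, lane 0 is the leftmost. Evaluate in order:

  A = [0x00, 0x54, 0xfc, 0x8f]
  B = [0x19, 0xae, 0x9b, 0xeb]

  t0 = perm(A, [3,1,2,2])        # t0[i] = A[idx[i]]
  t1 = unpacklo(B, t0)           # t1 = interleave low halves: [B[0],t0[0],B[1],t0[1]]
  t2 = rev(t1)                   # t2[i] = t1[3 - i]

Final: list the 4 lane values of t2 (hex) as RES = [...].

RES = [0x54, 0xae, 0x8f, 0x19]

  t0: 8f 54 fc fc
  t1: 19 8f ae 54
  t2: 54 ae 8f 19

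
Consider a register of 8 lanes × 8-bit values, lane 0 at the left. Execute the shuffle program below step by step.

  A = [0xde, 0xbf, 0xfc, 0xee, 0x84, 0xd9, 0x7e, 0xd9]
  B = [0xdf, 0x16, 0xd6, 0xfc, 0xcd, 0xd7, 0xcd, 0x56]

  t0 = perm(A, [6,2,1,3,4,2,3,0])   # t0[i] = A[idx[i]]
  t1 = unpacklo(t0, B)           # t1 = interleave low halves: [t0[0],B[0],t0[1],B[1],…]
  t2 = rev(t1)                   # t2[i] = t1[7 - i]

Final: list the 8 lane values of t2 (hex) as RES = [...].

RES = [0xfc, 0xee, 0xd6, 0xbf, 0x16, 0xfc, 0xdf, 0x7e]

t0 = [0x7e, 0xfc, 0xbf, 0xee, 0x84, 0xfc, 0xee, 0xde]
t1 = [0x7e, 0xdf, 0xfc, 0x16, 0xbf, 0xd6, 0xee, 0xfc]
t2 = [0xfc, 0xee, 0xd6, 0xbf, 0x16, 0xfc, 0xdf, 0x7e]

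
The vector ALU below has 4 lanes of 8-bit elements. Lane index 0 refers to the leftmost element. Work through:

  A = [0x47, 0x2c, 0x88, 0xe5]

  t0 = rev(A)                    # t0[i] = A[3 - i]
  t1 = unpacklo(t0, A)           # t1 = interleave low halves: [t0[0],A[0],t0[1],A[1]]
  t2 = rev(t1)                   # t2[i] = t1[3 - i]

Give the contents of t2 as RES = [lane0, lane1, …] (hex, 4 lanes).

RES = [0x2c, 0x88, 0x47, 0xe5]

t0 = [0xe5, 0x88, 0x2c, 0x47]
t1 = [0xe5, 0x47, 0x88, 0x2c]
t2 = [0x2c, 0x88, 0x47, 0xe5]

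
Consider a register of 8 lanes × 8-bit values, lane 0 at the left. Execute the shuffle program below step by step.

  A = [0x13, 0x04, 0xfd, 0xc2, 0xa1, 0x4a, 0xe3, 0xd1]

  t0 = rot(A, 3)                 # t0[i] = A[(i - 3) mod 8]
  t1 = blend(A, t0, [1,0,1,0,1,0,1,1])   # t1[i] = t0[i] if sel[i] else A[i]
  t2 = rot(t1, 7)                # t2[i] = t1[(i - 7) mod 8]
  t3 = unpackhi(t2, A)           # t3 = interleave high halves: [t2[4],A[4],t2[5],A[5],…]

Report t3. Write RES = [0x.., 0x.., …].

→ t0 |4a|e3|d1|13|04|fd|c2|a1|
→ t1 |4a|04|d1|c2|04|4a|c2|a1|
→ t2 |04|d1|c2|04|4a|c2|a1|4a|
→ t3 |4a|a1|c2|4a|a1|e3|4a|d1|

RES = [ 0x4a  0xa1  0xc2  0x4a  0xa1  0xe3  0x4a  0xd1 ]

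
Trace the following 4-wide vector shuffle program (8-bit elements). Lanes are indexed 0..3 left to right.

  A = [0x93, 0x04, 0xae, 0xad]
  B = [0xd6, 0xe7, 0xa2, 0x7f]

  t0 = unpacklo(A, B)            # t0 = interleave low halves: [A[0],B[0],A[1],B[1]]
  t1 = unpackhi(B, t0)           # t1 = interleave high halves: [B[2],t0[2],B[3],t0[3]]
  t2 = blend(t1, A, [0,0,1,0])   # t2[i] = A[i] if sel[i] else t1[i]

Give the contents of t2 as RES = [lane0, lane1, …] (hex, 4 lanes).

RES = [0xa2, 0x04, 0xae, 0xe7]

→ t0 |93|d6|04|e7|
→ t1 |a2|04|7f|e7|
→ t2 |a2|04|ae|e7|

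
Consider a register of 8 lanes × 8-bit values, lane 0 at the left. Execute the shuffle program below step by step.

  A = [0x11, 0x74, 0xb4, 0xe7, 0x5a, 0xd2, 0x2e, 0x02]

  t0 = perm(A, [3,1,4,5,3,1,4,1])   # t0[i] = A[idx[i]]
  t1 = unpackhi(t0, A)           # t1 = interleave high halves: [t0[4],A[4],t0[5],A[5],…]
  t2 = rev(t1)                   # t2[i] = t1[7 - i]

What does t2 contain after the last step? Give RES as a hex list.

t0 = [0xe7, 0x74, 0x5a, 0xd2, 0xe7, 0x74, 0x5a, 0x74]
t1 = [0xe7, 0x5a, 0x74, 0xd2, 0x5a, 0x2e, 0x74, 0x02]
t2 = [0x02, 0x74, 0x2e, 0x5a, 0xd2, 0x74, 0x5a, 0xe7]

RES = [0x02, 0x74, 0x2e, 0x5a, 0xd2, 0x74, 0x5a, 0xe7]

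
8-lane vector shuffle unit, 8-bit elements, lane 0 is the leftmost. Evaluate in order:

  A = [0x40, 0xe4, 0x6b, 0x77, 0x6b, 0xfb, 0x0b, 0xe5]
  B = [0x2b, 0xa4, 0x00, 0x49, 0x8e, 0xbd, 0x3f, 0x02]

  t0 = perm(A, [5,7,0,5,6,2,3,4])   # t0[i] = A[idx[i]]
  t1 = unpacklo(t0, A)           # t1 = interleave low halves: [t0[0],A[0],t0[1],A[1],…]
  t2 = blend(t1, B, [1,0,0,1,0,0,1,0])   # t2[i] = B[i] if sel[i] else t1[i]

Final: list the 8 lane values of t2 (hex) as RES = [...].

  t0: fb e5 40 fb 0b 6b 77 6b
  t1: fb 40 e5 e4 40 6b fb 77
  t2: 2b 40 e5 49 40 6b 3f 77

RES = [ 0x2b  0x40  0xe5  0x49  0x40  0x6b  0x3f  0x77 ]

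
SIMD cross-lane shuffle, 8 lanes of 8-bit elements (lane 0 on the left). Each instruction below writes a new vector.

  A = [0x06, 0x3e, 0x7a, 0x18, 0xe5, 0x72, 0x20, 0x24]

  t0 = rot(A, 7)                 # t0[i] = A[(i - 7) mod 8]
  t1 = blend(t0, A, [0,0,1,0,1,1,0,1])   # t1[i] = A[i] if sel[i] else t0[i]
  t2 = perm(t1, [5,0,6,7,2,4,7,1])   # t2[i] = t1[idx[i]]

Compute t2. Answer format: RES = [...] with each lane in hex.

RES = [ 0x72  0x3e  0x24  0x24  0x7a  0xe5  0x24  0x7a ]

t0 = [0x3e, 0x7a, 0x18, 0xe5, 0x72, 0x20, 0x24, 0x06]
t1 = [0x3e, 0x7a, 0x7a, 0xe5, 0xe5, 0x72, 0x24, 0x24]
t2 = [0x72, 0x3e, 0x24, 0x24, 0x7a, 0xe5, 0x24, 0x7a]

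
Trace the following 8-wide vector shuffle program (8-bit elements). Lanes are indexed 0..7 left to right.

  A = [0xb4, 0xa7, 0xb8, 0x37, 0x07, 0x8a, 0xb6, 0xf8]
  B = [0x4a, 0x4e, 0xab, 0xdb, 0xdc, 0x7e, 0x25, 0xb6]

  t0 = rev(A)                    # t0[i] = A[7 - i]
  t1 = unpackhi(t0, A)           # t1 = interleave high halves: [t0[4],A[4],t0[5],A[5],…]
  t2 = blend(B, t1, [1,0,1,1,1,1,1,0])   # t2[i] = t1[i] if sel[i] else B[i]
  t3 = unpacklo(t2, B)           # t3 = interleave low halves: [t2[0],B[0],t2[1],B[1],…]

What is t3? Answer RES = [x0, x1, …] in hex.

RES = [0x37, 0x4a, 0x4e, 0x4e, 0xb8, 0xab, 0x8a, 0xdb]

  t0: f8 b6 8a 07 37 b8 a7 b4
  t1: 37 07 b8 8a a7 b6 b4 f8
  t2: 37 4e b8 8a a7 b6 b4 b6
  t3: 37 4a 4e 4e b8 ab 8a db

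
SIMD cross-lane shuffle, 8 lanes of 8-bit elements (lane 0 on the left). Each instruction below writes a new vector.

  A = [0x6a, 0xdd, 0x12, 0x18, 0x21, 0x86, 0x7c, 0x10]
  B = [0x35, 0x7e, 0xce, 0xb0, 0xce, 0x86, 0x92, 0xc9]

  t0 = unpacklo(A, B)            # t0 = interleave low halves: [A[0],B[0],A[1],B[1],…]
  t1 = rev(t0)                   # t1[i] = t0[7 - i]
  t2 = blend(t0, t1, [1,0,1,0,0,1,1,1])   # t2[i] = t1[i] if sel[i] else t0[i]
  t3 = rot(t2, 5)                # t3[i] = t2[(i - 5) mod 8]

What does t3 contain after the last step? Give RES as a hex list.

t0 = [0x6a, 0x35, 0xdd, 0x7e, 0x12, 0xce, 0x18, 0xb0]
t1 = [0xb0, 0x18, 0xce, 0x12, 0x7e, 0xdd, 0x35, 0x6a]
t2 = [0xb0, 0x35, 0xce, 0x7e, 0x12, 0xdd, 0x35, 0x6a]
t3 = [0x7e, 0x12, 0xdd, 0x35, 0x6a, 0xb0, 0x35, 0xce]

RES = [ 0x7e  0x12  0xdd  0x35  0x6a  0xb0  0x35  0xce ]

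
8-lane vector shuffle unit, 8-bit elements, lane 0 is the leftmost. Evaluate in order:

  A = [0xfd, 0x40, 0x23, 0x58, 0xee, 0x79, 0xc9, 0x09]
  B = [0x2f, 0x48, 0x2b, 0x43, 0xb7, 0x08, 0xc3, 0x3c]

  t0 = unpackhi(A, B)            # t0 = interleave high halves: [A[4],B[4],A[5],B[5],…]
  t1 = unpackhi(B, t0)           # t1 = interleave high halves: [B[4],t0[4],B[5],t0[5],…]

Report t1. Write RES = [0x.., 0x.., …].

RES = [ 0xb7  0xc9  0x08  0xc3  0xc3  0x09  0x3c  0x3c ]

  t0: ee b7 79 08 c9 c3 09 3c
  t1: b7 c9 08 c3 c3 09 3c 3c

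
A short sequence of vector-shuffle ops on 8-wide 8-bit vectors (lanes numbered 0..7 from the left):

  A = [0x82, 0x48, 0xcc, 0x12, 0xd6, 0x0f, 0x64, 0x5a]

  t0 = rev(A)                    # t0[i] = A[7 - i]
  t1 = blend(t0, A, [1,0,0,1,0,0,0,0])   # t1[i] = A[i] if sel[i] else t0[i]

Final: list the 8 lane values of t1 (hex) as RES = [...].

t0 = [0x5a, 0x64, 0x0f, 0xd6, 0x12, 0xcc, 0x48, 0x82]
t1 = [0x82, 0x64, 0x0f, 0x12, 0x12, 0xcc, 0x48, 0x82]

RES = [0x82, 0x64, 0x0f, 0x12, 0x12, 0xcc, 0x48, 0x82]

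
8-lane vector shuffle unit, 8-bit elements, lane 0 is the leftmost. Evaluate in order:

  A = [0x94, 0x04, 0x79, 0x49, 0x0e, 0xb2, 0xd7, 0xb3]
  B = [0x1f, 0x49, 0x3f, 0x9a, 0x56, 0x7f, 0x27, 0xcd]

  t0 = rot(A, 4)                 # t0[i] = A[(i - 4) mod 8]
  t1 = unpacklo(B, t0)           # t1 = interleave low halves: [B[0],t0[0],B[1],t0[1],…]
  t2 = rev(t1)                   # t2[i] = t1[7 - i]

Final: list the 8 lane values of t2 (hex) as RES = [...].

  t0: 0e b2 d7 b3 94 04 79 49
  t1: 1f 0e 49 b2 3f d7 9a b3
  t2: b3 9a d7 3f b2 49 0e 1f

RES = [ 0xb3  0x9a  0xd7  0x3f  0xb2  0x49  0x0e  0x1f ]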